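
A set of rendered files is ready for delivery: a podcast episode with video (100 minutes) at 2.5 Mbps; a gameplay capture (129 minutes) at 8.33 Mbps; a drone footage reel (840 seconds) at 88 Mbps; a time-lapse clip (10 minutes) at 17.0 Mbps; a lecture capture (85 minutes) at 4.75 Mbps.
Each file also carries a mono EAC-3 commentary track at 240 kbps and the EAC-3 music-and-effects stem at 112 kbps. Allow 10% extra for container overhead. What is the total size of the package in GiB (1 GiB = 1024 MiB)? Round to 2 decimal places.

Audio total: 240 + 112 = 352 kbps = 0.352 Mbps.
podcast episode with video: 2.852 Mbps × 6000 s × 1.10 = 18823.2 Mb
gameplay capture: 8.682 Mbps × 7740 s × 1.10 = 73918.5 Mb
drone footage reel: 88.352 Mbps × 840 s × 1.10 = 81637.2 Mb
time-lapse clip: 17.352 Mbps × 600 s × 1.10 = 11452.3 Mb
lecture capture: 5.102 Mbps × 5100 s × 1.10 = 28622.2 Mb
Total: 214453.5 Mb = 26806.7 MB.
= 24.97 GiB.

24.97 GiB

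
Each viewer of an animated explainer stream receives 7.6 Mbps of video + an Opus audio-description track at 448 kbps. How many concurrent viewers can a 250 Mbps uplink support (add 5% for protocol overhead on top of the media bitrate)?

29

Audio: 448 kbps = 0.448 Mbps.
Per-viewer media rate: 8.048 Mbps.
On the wire with 5% overhead: 8.450 Mbps.
250 Mbps = 250.0 Mbps; 250.0 / 8.450 = 29.58 → 29 viewers.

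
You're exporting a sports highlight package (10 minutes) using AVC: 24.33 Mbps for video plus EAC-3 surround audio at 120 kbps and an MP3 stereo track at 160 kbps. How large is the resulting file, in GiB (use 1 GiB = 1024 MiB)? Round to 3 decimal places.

1.719 GiB

10 min = 600 s
Audio total: 120 + 160 = 280 kbps = 0.280 Mbps.
Total bitrate: 24.33 + 0.280 = 24.610 Mbps.
Stream data: 24.610 Mbps × 600 s = 14766.0 Mb.
14,766 Mb = 1,845,750,000 bytes ÷ 1,073,741,824 = 1.719 GiB.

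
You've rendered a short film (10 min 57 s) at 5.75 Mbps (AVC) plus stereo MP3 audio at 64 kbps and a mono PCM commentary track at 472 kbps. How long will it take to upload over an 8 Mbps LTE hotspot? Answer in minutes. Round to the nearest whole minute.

9 minutes

10 min 57 s = 657 s
Audio total: 64 + 472 = 536 kbps = 0.536 Mbps.
Total bitrate: 6.286 Mbps.
File: 6.286 Mbps × 657 s = 4129.9 Mb.
At 8 Mbps: 4129.9 / 8 = 516.2 s ≈ 8.6 minutes.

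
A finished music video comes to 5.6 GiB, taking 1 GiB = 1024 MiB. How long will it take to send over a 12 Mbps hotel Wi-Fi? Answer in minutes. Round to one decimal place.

File: 5.6 GiB = 48103.6 Mb.
At 12 Mbps: 48103.6 / 12 = 4008.6 s ≈ 66.8 minutes.

66.8 minutes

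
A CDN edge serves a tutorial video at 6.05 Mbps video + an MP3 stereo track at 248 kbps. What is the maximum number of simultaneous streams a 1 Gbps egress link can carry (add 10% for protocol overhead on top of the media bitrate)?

144

Audio: 248 kbps = 0.248 Mbps.
Per-viewer media rate: 6.298 Mbps.
On the wire with 10% overhead: 6.928 Mbps.
1 Gbps = 1,000 Mbps; 1,000 / 6.928 = 144.35 → 144 viewers.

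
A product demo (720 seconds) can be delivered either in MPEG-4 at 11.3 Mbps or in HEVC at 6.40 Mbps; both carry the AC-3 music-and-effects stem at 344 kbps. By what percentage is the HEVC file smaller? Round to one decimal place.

42.1%

Audio: 344 kbps = 0.344 Mbps.
MPEG-4: 11.644 Mbps × 720 s = 8383.7 Mb = 1.048 GB.
HEVC: 6.744 Mbps × 720 s = 4855.7 Mb = 0.607 GB.
Reduction: (1 − 0.607/1.048) × 100 = 42.08%.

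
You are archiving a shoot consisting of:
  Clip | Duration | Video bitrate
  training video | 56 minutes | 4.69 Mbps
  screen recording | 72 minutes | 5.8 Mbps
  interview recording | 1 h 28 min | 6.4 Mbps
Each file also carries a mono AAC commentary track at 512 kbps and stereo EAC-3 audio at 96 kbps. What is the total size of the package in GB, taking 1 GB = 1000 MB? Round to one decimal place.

10.3 GB

Audio total: 512 + 96 = 608 kbps = 0.608 Mbps.
training video: 5.298 Mbps × 3360 s = 17801.3 Mb
screen recording: 6.408 Mbps × 4320 s = 27682.6 Mb
interview recording: 7.008 Mbps × 5280 s = 37002.2 Mb
Total: 82486.1 Mb = 10310.8 MB.
= 10.31 GB.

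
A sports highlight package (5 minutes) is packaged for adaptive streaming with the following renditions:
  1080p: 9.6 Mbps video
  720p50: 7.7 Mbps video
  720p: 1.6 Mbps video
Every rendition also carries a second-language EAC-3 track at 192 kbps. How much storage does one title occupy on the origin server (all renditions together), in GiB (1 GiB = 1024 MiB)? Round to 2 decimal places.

5 min = 300 s
Audio: 192 kbps = 0.192 Mbps.
Sum of rendition bitrates: (9.6+0.192) + (7.7+0.192) + (1.6+0.192) = 19.476 Mbps.
× 300 s = 5,843 Mb = 730.4 MB = 0.6802 GiB.

0.68 GiB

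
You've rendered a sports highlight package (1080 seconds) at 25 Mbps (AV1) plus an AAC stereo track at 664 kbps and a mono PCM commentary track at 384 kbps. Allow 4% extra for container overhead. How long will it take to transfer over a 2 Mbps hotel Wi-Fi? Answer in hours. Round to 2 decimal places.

Audio total: 664 + 384 = 1048 kbps = 1.048 Mbps.
Total bitrate: 26.048 Mbps.
File: 26.048 Mbps × 1080 s = 28131.8 Mb.
With 4% container overhead: ×1.04. → 29257.1 Mb.
At 2 Mbps: 29257.1 / 2 = 14628.6 s ≈ 4.06 hours.

4.06 hours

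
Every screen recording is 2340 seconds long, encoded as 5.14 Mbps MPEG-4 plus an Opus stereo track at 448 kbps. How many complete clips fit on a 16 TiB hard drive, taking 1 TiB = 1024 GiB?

Audio: 448 kbps = 0.448 Mbps.
Total bitrate: 5.588 Mbps.
Per item: 5.588 Mbps × 2340 s = 13,076 Mb = 1,634 MB.
Capacity: 16 TiB = 140,737,488 Mb; 10763.10 items → 10763 complete.

10763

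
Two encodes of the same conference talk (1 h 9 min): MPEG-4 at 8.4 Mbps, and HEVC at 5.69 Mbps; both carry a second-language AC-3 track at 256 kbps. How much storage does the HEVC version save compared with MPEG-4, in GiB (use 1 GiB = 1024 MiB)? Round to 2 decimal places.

1 h 9 min = 69 min = 4140 s
Audio: 256 kbps = 0.256 Mbps.
MPEG-4: 8.656 Mbps × 4140 s = 35835.8 Mb = 4.172 GiB.
HEVC: 5.946 Mbps × 4140 s = 24616.4 Mb = 2.866 GiB.
Saving: 4.172 − 2.866 = 1.306 GiB.

1.31 GiB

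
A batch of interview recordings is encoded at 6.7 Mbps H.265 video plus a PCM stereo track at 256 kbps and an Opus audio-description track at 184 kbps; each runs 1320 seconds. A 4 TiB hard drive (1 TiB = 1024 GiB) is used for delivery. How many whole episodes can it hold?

Audio total: 256 + 184 = 440 kbps = 0.440 Mbps.
Total bitrate: 7.140 Mbps.
Per item: 7.140 Mbps × 1320 s = 9,425 Mb = 1,178 MB.
Capacity: 4 TiB = 35,184,372 Mb; 3733.17 items → 3733 complete.

3733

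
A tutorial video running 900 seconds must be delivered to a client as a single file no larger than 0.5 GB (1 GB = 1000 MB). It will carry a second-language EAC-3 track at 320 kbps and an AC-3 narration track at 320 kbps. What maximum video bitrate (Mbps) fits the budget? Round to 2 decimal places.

Budget: 0.5 GB = 4000.0 Mb.
Total bitrate budget: 4000.0 Mb / 900 s = 4.444 Mbps.
Audio total: 320 + 320 = 640 kbps = 0.640 Mbps.
Video: 4.444 − 0.640 = 3.804 Mbps.

3.80 Mbps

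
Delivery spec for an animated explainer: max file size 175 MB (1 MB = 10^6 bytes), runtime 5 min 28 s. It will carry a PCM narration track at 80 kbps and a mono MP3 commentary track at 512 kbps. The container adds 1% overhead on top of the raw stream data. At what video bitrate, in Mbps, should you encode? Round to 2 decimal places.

Budget: 175 MB = 1400.0 Mb.
Stream payload after overhead: 1400.0 / 1.01 = 1386.1 Mb.
5 min 28 s = 328 s
Total bitrate budget: 1386.1 Mb / 328 s = 4.226 Mbps.
Audio total: 80 + 512 = 592 kbps = 0.592 Mbps.
Video: 4.226 − 0.592 = 3.634 Mbps.

3.63 Mbps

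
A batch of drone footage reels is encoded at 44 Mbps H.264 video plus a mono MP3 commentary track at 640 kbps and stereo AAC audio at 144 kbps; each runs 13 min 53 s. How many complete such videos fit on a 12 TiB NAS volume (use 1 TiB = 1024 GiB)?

13 min 53 s = 833 s
Audio total: 640 + 144 = 784 kbps = 0.784 Mbps.
Total bitrate: 44.784 Mbps.
Per item: 44.784 Mbps × 833 s = 37,305 Mb = 4,663 MB.
Capacity: 12 TiB = 105,553,116 Mb; 2829.46 items → 2829 complete.

2829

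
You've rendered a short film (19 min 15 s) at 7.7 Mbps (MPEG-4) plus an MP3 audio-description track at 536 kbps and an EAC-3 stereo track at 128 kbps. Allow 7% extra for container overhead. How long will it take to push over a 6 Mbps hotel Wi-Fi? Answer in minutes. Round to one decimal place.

19 min 15 s = 1155 s
Audio total: 536 + 128 = 664 kbps = 0.664 Mbps.
Total bitrate: 8.364 Mbps.
File: 8.364 Mbps × 1155 s = 9660.4 Mb.
With 7% container overhead: ×1.07. → 10336.6 Mb.
At 6 Mbps: 10336.6 / 6 = 1722.8 s ≈ 28.7 minutes.

28.7 minutes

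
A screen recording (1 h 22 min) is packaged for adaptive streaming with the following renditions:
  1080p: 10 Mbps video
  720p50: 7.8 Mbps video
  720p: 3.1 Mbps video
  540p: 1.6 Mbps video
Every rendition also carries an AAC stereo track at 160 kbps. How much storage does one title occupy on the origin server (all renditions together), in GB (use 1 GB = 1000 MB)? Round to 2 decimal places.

14.23 GB

1 h 22 min = 82 min = 4920 s
Audio: 160 kbps = 0.160 Mbps.
Sum of rendition bitrates: (10+0.160) + (7.8+0.160) + (3.1+0.160) + (1.6+0.160) = 23.140 Mbps.
× 4920 s = 113,849 Mb = 14,231 MB = 14.23 GB.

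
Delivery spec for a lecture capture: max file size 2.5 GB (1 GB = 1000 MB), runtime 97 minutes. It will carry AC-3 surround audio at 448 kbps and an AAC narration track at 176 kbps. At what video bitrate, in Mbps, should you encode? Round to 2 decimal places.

2.81 Mbps

Budget: 2.5 GB = 20000.0 Mb.
97 min = 5820 s
Total bitrate budget: 20000.0 Mb / 5820 s = 3.436 Mbps.
Audio total: 448 + 176 = 624 kbps = 0.624 Mbps.
Video: 3.436 − 0.624 = 2.812 Mbps.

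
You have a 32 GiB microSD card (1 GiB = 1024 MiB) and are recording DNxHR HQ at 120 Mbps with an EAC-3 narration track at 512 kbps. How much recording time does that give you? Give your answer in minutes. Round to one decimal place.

38.0 minutes

Audio: 512 kbps = 0.512 Mbps.
Total bitrate: 120 + 0.512 = 120.512 Mbps.
Capacity: 32 GiB = 274,878 Mb.
Recording time: 274,878 / 120.512 = 2,281 s ≈ 38.0 minutes.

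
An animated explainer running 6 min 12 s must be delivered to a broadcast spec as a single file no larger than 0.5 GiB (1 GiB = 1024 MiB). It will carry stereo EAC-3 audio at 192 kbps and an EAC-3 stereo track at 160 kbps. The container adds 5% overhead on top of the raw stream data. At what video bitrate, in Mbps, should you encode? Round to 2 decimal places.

Budget: 0.5 GiB = 4295.0 Mb.
Stream payload after overhead: 4295.0 / 1.05 = 4090.4 Mb.
6 min 12 s = 372 s
Total bitrate budget: 4090.4 Mb / 372 s = 10.996 Mbps.
Audio total: 192 + 160 = 352 kbps = 0.352 Mbps.
Video: 10.996 − 0.352 = 10.644 Mbps.

10.64 Mbps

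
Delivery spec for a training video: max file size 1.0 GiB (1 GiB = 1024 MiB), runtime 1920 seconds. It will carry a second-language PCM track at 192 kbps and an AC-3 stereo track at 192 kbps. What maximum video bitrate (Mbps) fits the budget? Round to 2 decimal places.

Budget: 1.0 GiB = 8589.9 Mb.
Total bitrate budget: 8589.9 Mb / 1920 s = 4.474 Mbps.
Audio total: 192 + 192 = 384 kbps = 0.384 Mbps.
Video: 4.474 − 0.384 = 4.090 Mbps.

4.09 Mbps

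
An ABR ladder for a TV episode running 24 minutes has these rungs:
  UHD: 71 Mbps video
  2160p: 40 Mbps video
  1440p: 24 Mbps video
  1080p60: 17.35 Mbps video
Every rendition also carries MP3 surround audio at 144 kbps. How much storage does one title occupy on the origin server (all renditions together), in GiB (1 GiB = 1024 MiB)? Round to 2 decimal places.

25.64 GiB

24 min = 1440 s
Audio: 144 kbps = 0.144 Mbps.
Sum of rendition bitrates: (71+0.144) + (40+0.144) + (24+0.144) + (17.35+0.144) = 152.926 Mbps.
× 1440 s = 220,213 Mb = 27,527 MB = 25.64 GiB.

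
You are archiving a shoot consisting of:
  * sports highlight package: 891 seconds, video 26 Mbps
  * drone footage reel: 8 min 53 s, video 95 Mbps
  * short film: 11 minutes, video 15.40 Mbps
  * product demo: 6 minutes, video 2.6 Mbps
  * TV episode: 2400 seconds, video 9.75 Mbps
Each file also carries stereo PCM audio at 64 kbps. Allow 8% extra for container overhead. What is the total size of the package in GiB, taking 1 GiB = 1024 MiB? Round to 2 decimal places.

13.66 GiB

Audio: 64 kbps = 0.064 Mbps.
sports highlight package: 26.064 Mbps × 891 s × 1.08 = 25080.9 Mb
drone footage reel: 95.064 Mbps × 533 s × 1.08 = 54722.6 Mb
short film: 15.464 Mbps × 660 s × 1.08 = 11022.7 Mb
product demo: 2.664 Mbps × 360 s × 1.08 = 1035.8 Mb
TV episode: 9.814 Mbps × 2400 s × 1.08 = 25437.9 Mb
Total: 117299.9 Mb = 14662.5 MB.
= 13.66 GiB.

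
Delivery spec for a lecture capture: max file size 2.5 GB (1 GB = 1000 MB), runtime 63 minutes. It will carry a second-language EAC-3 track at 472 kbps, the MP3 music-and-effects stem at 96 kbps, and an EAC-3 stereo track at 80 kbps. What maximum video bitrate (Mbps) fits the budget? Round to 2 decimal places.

4.64 Mbps

Budget: 2.5 GB = 20000.0 Mb.
63 min = 3780 s
Total bitrate budget: 20000.0 Mb / 3780 s = 5.291 Mbps.
Audio total: 472 + 96 + 80 = 648 kbps = 0.648 Mbps.
Video: 5.291 − 0.648 = 4.643 Mbps.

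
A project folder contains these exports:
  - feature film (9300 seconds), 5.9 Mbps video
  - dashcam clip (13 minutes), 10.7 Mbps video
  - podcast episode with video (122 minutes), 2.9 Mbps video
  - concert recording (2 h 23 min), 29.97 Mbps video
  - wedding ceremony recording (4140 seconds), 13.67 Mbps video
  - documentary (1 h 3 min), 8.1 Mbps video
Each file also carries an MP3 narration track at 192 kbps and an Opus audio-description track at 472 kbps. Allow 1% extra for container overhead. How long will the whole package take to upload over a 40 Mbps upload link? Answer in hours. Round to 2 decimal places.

3.17 hours

Audio total: 192 + 472 = 664 kbps = 0.664 Mbps.
feature film: 6.564 Mbps × 9300 s × 1.01 = 61655.7 Mb
dashcam clip: 11.364 Mbps × 780 s × 1.01 = 8952.6 Mb
podcast episode with video: 3.564 Mbps × 7320 s × 1.01 = 26349.4 Mb
concert recording: 30.634 Mbps × 8580 s × 1.01 = 265468.1 Mb
wedding ceremony recording: 14.334 Mbps × 4140 s × 1.01 = 59936.2 Mb
documentary: 8.764 Mbps × 3780 s × 1.01 = 33459.2 Mb
Total: 455821.1 Mb = 56977.6 MB.
At 40 Mbps: 455821.1 / 40 = 11396 s ≈ 3.17 hours.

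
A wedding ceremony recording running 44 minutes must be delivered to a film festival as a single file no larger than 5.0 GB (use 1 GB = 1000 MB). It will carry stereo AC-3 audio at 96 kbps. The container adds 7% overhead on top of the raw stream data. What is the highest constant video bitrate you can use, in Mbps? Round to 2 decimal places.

Budget: 5.0 GB = 40000.0 Mb.
Stream payload after overhead: 40000.0 / 1.07 = 37383.2 Mb.
44 min = 2640 s
Total bitrate budget: 37383.2 Mb / 2640 s = 14.160 Mbps.
Audio: 96 kbps = 0.096 Mbps.
Video: 14.160 − 0.096 = 14.064 Mbps.

14.06 Mbps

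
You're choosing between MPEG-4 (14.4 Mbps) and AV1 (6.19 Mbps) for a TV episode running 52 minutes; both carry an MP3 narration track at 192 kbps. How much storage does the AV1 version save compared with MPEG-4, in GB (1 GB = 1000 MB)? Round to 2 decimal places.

52 min = 3120 s
Audio: 192 kbps = 0.192 Mbps.
MPEG-4: 14.592 Mbps × 3120 s = 45527.0 Mb = 5.691 GB.
AV1: 6.382 Mbps × 3120 s = 19911.8 Mb = 2.489 GB.
Saving: 5.691 − 2.489 = 3.202 GB.

3.20 GB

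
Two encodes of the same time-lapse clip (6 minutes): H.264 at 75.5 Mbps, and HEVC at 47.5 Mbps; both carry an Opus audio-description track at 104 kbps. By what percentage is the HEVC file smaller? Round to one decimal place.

6 min = 360 s
Audio: 104 kbps = 0.104 Mbps.
H.264: 75.604 Mbps × 360 s = 27217.4 Mb = 3.402 GB.
HEVC: 47.604 Mbps × 360 s = 17137.4 Mb = 2.142 GB.
Reduction: (1 − 2.142/3.402) × 100 = 37.04%.

37.0%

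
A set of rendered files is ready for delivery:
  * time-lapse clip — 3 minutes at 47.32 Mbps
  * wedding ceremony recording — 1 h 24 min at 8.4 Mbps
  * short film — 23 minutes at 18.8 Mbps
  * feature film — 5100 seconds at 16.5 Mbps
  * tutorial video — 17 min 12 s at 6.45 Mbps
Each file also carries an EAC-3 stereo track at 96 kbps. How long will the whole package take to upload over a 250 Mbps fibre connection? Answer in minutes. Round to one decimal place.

Audio: 96 kbps = 0.096 Mbps.
time-lapse clip: 47.416 Mbps × 180 s = 8534.9 Mb
wedding ceremony recording: 8.496 Mbps × 5040 s = 42819.8 Mb
short film: 18.896 Mbps × 1380 s = 26076.5 Mb
feature film: 16.596 Mbps × 5100 s = 84639.6 Mb
tutorial video: 6.546 Mbps × 1032 s = 6755.5 Mb
Total: 168826.3 Mb = 21103.3 MB.
At 250 Mbps: 168826.3 / 250 = 675 s ≈ 11.3 minutes.

11.3 minutes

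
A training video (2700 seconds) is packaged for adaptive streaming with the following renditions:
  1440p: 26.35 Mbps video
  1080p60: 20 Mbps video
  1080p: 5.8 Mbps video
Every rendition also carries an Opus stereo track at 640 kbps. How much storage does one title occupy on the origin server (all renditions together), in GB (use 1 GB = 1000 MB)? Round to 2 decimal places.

18.25 GB

Audio: 640 kbps = 0.640 Mbps.
Sum of rendition bitrates: (26.35+0.640) + (20+0.640) + (5.8+0.640) = 54.070 Mbps.
× 2700 s = 145,989 Mb = 18,249 MB = 18.25 GB.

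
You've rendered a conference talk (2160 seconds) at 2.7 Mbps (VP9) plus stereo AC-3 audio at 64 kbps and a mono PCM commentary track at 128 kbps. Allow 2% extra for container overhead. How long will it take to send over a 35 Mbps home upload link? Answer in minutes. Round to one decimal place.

Audio total: 64 + 128 = 192 kbps = 0.192 Mbps.
Total bitrate: 2.892 Mbps.
File: 2.892 Mbps × 2160 s = 6246.7 Mb.
With 2% container overhead: ×1.02. → 6371.7 Mb.
At 35 Mbps: 6371.7 / 35 = 182.0 s ≈ 3.03 minutes.

3.0 minutes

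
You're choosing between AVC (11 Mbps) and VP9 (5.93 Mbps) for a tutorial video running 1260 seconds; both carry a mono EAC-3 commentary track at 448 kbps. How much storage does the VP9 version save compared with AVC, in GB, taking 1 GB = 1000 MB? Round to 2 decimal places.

Audio: 448 kbps = 0.448 Mbps.
AVC: 11.448 Mbps × 1260 s = 14424.5 Mb = 1.803 GB.
VP9: 6.378 Mbps × 1260 s = 8036.3 Mb = 1.005 GB.
Saving: 1.803 − 1.005 = 0.799 GB.

0.80 GB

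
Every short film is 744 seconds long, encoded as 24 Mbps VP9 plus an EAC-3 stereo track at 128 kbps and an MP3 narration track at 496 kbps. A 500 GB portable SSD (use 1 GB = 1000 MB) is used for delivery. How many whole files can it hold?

Audio total: 128 + 496 = 624 kbps = 0.624 Mbps.
Total bitrate: 24.624 Mbps.
Per item: 24.624 Mbps × 744 s = 18,320 Mb = 2,290 MB.
Capacity: 500 GB = 4,000,000 Mb; 218.34 items → 218 complete.

218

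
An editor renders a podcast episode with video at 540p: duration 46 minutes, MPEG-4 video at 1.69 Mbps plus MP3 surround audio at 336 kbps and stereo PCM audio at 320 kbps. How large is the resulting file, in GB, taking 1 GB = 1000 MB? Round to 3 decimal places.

0.809 GB

46 min = 2760 s
Audio total: 336 + 320 = 656 kbps = 0.656 Mbps.
Total bitrate: 1.69 + 0.656 = 2.346 Mbps.
Stream data: 2.346 Mbps × 2760 s = 6475.0 Mb.
6,475 Mb ÷ 8 = 809.4 MB → 0.8094 GB.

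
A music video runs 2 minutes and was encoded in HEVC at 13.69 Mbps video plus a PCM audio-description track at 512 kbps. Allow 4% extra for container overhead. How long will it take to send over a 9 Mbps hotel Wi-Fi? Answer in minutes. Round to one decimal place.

2 min = 120 s
Audio: 512 kbps = 0.512 Mbps.
Total bitrate: 14.202 Mbps.
File: 14.202 Mbps × 120 s = 1704.2 Mb.
With 4% container overhead: ×1.04. → 1772.4 Mb.
At 9 Mbps: 1772.4 / 9 = 196.9 s ≈ 3.28 minutes.

3.3 minutes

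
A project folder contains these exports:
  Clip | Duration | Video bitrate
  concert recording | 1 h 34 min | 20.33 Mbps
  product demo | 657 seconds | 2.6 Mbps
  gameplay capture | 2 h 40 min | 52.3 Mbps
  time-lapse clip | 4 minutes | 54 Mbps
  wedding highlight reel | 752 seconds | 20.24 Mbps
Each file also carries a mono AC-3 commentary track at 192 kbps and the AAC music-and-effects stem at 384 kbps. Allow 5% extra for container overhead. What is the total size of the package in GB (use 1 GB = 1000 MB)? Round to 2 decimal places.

86.15 GB

Audio total: 192 + 384 = 576 kbps = 0.576 Mbps.
concert recording: 20.906 Mbps × 5640 s × 1.05 = 123805.3 Mb
product demo: 3.176 Mbps × 657 s × 1.05 = 2191.0 Mb
gameplay capture: 52.876 Mbps × 9600 s × 1.05 = 532990.1 Mb
time-lapse clip: 54.576 Mbps × 240 s × 1.05 = 13753.2 Mb
wedding highlight reel: 20.816 Mbps × 752 s × 1.05 = 16436.3 Mb
Total: 689175.8 Mb = 86147.0 MB.
= 86.15 GB.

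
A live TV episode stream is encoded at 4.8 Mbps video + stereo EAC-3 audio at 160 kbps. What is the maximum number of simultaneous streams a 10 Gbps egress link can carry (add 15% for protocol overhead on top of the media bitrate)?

1753

Audio: 160 kbps = 0.160 Mbps.
Per-viewer media rate: 4.960 Mbps.
On the wire with 15% overhead: 5.704 Mbps.
10 Gbps = 10,000 Mbps; 10,000 / 5.704 = 1753.16 → 1753 viewers.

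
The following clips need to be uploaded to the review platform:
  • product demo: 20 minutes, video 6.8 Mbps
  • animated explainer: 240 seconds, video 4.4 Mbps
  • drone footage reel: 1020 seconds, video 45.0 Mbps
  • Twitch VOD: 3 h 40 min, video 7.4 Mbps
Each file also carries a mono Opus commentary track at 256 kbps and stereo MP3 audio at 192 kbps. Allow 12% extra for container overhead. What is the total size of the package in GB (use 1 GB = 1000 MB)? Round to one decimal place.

22.4 GB

Audio total: 256 + 192 = 448 kbps = 0.448 Mbps.
product demo: 7.248 Mbps × 1200 s × 1.12 = 9741.3 Mb
animated explainer: 4.848 Mbps × 240 s × 1.12 = 1303.1 Mb
drone footage reel: 45.448 Mbps × 1020 s × 1.12 = 51919.8 Mb
Twitch VOD: 7.848 Mbps × 13200 s × 1.12 = 116024.8 Mb
Total: 178989.1 Mb = 22373.6 MB.
= 22.37 GB.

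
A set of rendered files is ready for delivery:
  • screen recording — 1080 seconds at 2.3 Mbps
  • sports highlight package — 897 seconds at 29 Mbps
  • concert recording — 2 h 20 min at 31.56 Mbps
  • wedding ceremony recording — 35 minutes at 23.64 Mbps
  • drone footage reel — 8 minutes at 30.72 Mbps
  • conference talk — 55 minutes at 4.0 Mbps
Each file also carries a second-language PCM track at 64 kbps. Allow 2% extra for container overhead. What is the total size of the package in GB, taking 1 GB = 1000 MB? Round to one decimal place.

Audio: 64 kbps = 0.064 Mbps.
screen recording: 2.364 Mbps × 1080 s × 1.02 = 2604.2 Mb
sports highlight package: 29.064 Mbps × 897 s × 1.02 = 26591.8 Mb
concert recording: 31.624 Mbps × 8400 s × 1.02 = 270954.4 Mb
wedding ceremony recording: 23.704 Mbps × 2100 s × 1.02 = 50774.0 Mb
drone footage reel: 30.784 Mbps × 480 s × 1.02 = 15071.8 Mb
conference talk: 4.064 Mbps × 3300 s × 1.02 = 13679.4 Mb
Total: 379675.7 Mb = 47459.5 MB.
= 47.46 GB.

47.5 GB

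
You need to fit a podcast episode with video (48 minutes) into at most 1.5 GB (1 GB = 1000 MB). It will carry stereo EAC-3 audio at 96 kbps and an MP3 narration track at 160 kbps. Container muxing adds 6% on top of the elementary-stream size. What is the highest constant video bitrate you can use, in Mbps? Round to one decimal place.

3.7 Mbps

Budget: 1.5 GB = 12000.0 Mb.
Stream payload after overhead: 12000.0 / 1.06 = 11320.8 Mb.
48 min = 2880 s
Total bitrate budget: 11320.8 Mb / 2880 s = 3.931 Mbps.
Audio total: 96 + 160 = 256 kbps = 0.256 Mbps.
Video: 3.931 − 0.256 = 3.675 Mbps.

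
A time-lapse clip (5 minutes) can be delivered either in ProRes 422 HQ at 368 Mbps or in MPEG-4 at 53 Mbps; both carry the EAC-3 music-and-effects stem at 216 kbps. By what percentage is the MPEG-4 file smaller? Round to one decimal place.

5 min = 300 s
Audio: 216 kbps = 0.216 Mbps.
ProRes 422 HQ: 368.216 Mbps × 300 s = 110464.8 Mb = 12.860 GiB.
MPEG-4: 53.216 Mbps × 300 s = 15964.8 Mb = 1.859 GiB.
Reduction: (1 − 1.859/12.860) × 100 = 85.55%.

85.5%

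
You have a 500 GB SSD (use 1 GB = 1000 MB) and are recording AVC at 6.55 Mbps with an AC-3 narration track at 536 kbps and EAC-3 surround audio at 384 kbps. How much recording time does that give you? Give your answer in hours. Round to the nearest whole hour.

149 hours

Audio total: 536 + 384 = 920 kbps = 0.920 Mbps.
Total bitrate: 6.55 + 0.920 = 7.470 Mbps.
Capacity: 500 GB = 4,000,000 Mb.
Recording time: 4,000,000 / 7.470 = 535,475 s ≈ 149 hours.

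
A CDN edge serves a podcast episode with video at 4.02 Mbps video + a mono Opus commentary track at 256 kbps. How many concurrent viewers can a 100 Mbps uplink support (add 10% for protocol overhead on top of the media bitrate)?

21

Audio: 256 kbps = 0.256 Mbps.
Per-viewer media rate: 4.276 Mbps.
On the wire with 10% overhead: 4.704 Mbps.
100 Mbps = 100.0 Mbps; 100.0 / 4.704 = 21.26 → 21 viewers.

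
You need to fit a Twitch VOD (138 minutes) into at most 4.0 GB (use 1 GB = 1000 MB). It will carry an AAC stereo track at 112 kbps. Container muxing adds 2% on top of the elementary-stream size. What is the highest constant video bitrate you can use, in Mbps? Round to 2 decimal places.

Budget: 4.0 GB = 32000.0 Mb.
Stream payload after overhead: 32000.0 / 1.02 = 31372.5 Mb.
138 min = 8280 s
Total bitrate budget: 31372.5 Mb / 8280 s = 3.789 Mbps.
Audio: 112 kbps = 0.112 Mbps.
Video: 3.789 − 0.112 = 3.677 Mbps.

3.68 Mbps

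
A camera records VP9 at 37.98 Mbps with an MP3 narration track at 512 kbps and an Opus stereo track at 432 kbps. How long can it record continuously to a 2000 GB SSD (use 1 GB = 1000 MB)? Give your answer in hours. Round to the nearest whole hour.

114 hours

Audio total: 512 + 432 = 944 kbps = 0.944 Mbps.
Total bitrate: 37.98 + 0.944 = 38.924 Mbps.
Capacity: 2000 GB = 16,000,000 Mb.
Recording time: 16,000,000 / 38.924 = 411,057 s ≈ 114 hours.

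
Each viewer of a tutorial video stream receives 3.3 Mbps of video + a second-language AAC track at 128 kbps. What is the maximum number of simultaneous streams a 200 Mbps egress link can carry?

58

Audio: 128 kbps = 0.128 Mbps.
Per-viewer media rate: 3.428 Mbps.
200 Mbps = 200.0 Mbps; 200.0 / 3.428 = 58.34 → 58 viewers.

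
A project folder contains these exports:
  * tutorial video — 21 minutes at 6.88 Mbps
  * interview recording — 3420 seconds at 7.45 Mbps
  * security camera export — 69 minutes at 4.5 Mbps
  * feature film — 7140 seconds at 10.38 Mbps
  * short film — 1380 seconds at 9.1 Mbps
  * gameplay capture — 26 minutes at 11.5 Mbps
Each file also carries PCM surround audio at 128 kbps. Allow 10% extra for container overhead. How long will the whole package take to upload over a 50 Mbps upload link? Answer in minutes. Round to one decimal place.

Audio: 128 kbps = 0.128 Mbps.
tutorial video: 7.008 Mbps × 1260 s × 1.10 = 9713.1 Mb
interview recording: 7.578 Mbps × 3420 s × 1.10 = 28508.4 Mb
security camera export: 4.628 Mbps × 4140 s × 1.10 = 21075.9 Mb
feature film: 10.508 Mbps × 7140 s × 1.10 = 82529.8 Mb
short film: 9.228 Mbps × 1380 s × 1.10 = 14008.1 Mb
gameplay capture: 11.628 Mbps × 1560 s × 1.10 = 19953.6 Mb
Total: 175789.0 Mb = 21973.6 MB.
At 50 Mbps: 175789.0 / 50 = 3516 s ≈ 58.6 minutes.

58.6 minutes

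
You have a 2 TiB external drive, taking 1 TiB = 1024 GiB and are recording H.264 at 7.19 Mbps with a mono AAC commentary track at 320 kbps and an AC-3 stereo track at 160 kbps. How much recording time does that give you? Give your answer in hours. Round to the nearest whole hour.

637 hours

Audio total: 320 + 160 = 480 kbps = 0.480 Mbps.
Total bitrate: 7.19 + 0.480 = 7.670 Mbps.
Capacity: 2 TiB = 17,592,186 Mb.
Recording time: 17,592,186 / 7.670 = 2,293,636 s ≈ 637 hours.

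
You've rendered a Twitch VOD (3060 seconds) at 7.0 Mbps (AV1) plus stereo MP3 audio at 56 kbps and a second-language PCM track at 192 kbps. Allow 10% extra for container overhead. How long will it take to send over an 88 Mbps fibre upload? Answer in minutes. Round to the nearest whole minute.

5 minutes

Audio total: 56 + 192 = 248 kbps = 0.248 Mbps.
Total bitrate: 7.248 Mbps.
File: 7.248 Mbps × 3060 s = 22178.9 Mb.
With 10% container overhead: ×1.10. → 24396.8 Mb.
At 88 Mbps: 24396.8 / 88 = 277.2 s ≈ 4.62 minutes.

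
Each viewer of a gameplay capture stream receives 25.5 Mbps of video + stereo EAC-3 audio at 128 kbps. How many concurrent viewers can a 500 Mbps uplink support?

19

Audio: 128 kbps = 0.128 Mbps.
Per-viewer media rate: 25.628 Mbps.
500 Mbps = 500.0 Mbps; 500.0 / 25.628 = 19.51 → 19 viewers.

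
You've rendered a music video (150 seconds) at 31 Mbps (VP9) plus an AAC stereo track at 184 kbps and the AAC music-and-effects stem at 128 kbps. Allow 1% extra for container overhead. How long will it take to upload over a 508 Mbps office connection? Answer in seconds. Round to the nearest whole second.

9 seconds

Audio total: 184 + 128 = 312 kbps = 0.312 Mbps.
Total bitrate: 31.312 Mbps.
File: 31.312 Mbps × 150 s = 4696.8 Mb.
With 1% container overhead: ×1.01. → 4743.8 Mb.
At 508 Mbps: 4743.8 / 508 = 9.3 s ≈ 9.34 seconds.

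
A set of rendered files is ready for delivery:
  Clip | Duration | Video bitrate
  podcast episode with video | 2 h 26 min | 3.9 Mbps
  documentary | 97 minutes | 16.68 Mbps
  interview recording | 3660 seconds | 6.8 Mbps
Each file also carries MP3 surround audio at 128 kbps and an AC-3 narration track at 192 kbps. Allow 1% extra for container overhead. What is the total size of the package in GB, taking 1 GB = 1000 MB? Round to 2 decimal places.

Audio total: 128 + 192 = 320 kbps = 0.320 Mbps.
podcast episode with video: 4.220 Mbps × 8760 s × 1.01 = 37336.9 Mb
documentary: 17.000 Mbps × 5820 s × 1.01 = 99929.4 Mb
interview recording: 7.120 Mbps × 3660 s × 1.01 = 26319.8 Mb
Total: 163586.1 Mb = 20448.3 MB.
= 20.45 GB.

20.45 GB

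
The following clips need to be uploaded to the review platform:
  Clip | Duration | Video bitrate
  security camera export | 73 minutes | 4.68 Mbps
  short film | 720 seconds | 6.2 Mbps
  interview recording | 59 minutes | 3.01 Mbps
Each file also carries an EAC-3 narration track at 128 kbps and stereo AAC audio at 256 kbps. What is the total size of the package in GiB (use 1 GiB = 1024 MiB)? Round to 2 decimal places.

4.53 GiB

Audio total: 128 + 256 = 384 kbps = 0.384 Mbps.
security camera export: 5.064 Mbps × 4380 s = 22180.3 Mb
short film: 6.584 Mbps × 720 s = 4740.5 Mb
interview recording: 3.394 Mbps × 3540 s = 12014.8 Mb
Total: 38935.6 Mb = 4866.9 MB.
= 4.533 GiB.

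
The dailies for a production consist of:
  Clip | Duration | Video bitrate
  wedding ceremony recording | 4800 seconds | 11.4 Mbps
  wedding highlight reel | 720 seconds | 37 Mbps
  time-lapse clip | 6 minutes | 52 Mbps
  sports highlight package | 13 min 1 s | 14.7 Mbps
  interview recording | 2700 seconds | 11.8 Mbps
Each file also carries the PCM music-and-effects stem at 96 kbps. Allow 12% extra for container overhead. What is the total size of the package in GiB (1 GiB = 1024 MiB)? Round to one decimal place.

18.8 GiB

Audio: 96 kbps = 0.096 Mbps.
wedding ceremony recording: 11.496 Mbps × 4800 s × 1.12 = 61802.5 Mb
wedding highlight reel: 37.096 Mbps × 720 s × 1.12 = 29914.2 Mb
time-lapse clip: 52.096 Mbps × 360 s × 1.12 = 21005.1 Mb
sports highlight package: 14.796 Mbps × 781 s × 1.12 = 12942.4 Mb
interview recording: 11.896 Mbps × 2700 s × 1.12 = 35973.5 Mb
Total: 161637.7 Mb = 20204.7 MB.
= 18.82 GiB.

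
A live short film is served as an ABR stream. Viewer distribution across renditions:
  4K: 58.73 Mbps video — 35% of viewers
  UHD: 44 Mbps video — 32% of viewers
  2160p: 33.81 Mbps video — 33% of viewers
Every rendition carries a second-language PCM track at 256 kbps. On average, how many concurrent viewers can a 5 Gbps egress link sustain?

Audio: 256 kbps = 0.256 Mbps.
Average per-viewer bitrate: 0.35×58.986 + 0.32×44.256 + 0.33×34.066 = 46.049 Mbps.
5 Gbps = 5,000 Mbps; 5,000 / 46.049 = 108.58 → 108.

108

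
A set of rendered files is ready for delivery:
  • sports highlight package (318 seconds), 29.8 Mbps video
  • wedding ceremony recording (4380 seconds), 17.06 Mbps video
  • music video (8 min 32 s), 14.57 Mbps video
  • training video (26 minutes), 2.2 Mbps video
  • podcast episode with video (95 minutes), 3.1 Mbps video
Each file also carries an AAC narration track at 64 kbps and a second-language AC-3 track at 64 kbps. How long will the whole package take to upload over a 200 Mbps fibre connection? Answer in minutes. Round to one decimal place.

Audio total: 64 + 64 = 128 kbps = 0.128 Mbps.
sports highlight package: 29.928 Mbps × 318 s = 9517.1 Mb
wedding ceremony recording: 17.188 Mbps × 4380 s = 75283.4 Mb
music video: 14.698 Mbps × 512 s = 7525.4 Mb
training video: 2.328 Mbps × 1560 s = 3631.7 Mb
podcast episode with video: 3.228 Mbps × 5700 s = 18399.6 Mb
Total: 114357.2 Mb = 14294.6 MB.
At 200 Mbps: 114357.2 / 200 = 572 s ≈ 9.53 minutes.

9.5 minutes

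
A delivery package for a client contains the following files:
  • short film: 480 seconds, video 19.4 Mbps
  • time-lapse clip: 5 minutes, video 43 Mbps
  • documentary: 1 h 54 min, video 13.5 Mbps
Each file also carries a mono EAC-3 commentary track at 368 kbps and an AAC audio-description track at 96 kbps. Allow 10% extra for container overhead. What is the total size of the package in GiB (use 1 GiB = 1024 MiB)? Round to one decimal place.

15.1 GiB

Audio total: 368 + 96 = 464 kbps = 0.464 Mbps.
short film: 19.864 Mbps × 480 s × 1.10 = 10488.2 Mb
time-lapse clip: 43.464 Mbps × 300 s × 1.10 = 14343.1 Mb
documentary: 13.964 Mbps × 6840 s × 1.10 = 105065.1 Mb
Total: 129896.4 Mb = 16237.1 MB.
= 15.12 GiB.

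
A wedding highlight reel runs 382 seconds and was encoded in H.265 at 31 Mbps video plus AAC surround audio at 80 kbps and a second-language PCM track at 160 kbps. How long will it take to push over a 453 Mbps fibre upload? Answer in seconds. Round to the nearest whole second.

Audio total: 80 + 160 = 240 kbps = 0.240 Mbps.
Total bitrate: 31.240 Mbps.
File: 31.240 Mbps × 382 s = 11933.7 Mb.
At 453 Mbps: 11933.7 / 453 = 26.3 s ≈ 26.3 seconds.

26 seconds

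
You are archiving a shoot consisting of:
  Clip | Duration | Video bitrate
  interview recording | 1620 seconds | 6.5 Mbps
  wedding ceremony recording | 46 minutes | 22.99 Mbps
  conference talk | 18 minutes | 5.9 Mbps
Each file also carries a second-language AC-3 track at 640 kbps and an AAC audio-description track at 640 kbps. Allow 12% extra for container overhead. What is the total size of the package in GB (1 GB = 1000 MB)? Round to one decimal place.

Audio total: 640 + 640 = 1280 kbps = 1.280 Mbps.
interview recording: 7.780 Mbps × 1620 s × 1.12 = 14116.0 Mb
wedding ceremony recording: 24.270 Mbps × 2760 s × 1.12 = 75023.4 Mb
conference talk: 7.180 Mbps × 1080 s × 1.12 = 8684.9 Mb
Total: 97824.4 Mb = 12228.0 MB.
= 12.23 GB.

12.2 GB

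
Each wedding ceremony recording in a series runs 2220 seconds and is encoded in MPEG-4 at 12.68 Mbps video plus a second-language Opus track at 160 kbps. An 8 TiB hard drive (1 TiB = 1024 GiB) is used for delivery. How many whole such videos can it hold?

2468

Audio: 160 kbps = 0.160 Mbps.
Total bitrate: 12.840 Mbps.
Per item: 12.840 Mbps × 2220 s = 28,505 Mb = 3,563 MB.
Capacity: 8 TiB = 70,368,744 Mb; 2468.66 items → 2468 complete.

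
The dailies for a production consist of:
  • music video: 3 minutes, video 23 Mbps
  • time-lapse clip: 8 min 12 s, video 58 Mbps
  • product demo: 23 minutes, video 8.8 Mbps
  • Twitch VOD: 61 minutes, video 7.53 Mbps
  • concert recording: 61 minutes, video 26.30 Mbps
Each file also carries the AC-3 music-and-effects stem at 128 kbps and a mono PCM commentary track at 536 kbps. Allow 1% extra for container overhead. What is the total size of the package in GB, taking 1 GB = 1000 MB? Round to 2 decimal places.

Audio total: 128 + 536 = 664 kbps = 0.664 Mbps.
music video: 23.664 Mbps × 180 s × 1.01 = 4302.1 Mb
time-lapse clip: 58.664 Mbps × 492 s × 1.01 = 29151.3 Mb
product demo: 9.464 Mbps × 1380 s × 1.01 = 13190.9 Mb
Twitch VOD: 8.194 Mbps × 3660 s × 1.01 = 30289.9 Mb
concert recording: 26.964 Mbps × 3660 s × 1.01 = 99675.1 Mb
Total: 176609.4 Mb = 22076.2 MB.
= 22.08 GB.

22.08 GB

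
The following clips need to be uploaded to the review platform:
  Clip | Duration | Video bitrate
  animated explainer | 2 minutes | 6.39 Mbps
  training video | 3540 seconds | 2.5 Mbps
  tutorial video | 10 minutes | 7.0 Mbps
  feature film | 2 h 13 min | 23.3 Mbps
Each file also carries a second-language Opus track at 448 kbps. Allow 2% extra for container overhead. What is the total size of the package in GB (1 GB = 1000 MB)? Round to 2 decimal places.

Audio: 448 kbps = 0.448 Mbps.
animated explainer: 6.838 Mbps × 120 s × 1.02 = 837.0 Mb
training video: 2.948 Mbps × 3540 s × 1.02 = 10644.6 Mb
tutorial video: 7.448 Mbps × 600 s × 1.02 = 4558.2 Mb
feature film: 23.748 Mbps × 7980 s × 1.02 = 193299.2 Mb
Total: 209339.0 Mb = 26167.4 MB.
= 26.17 GB.

26.17 GB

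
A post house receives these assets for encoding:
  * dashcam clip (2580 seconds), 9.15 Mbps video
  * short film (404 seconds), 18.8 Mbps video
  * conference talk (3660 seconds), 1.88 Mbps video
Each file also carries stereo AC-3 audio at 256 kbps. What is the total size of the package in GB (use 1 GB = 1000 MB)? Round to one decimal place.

5.0 GB

Audio: 256 kbps = 0.256 Mbps.
dashcam clip: 9.406 Mbps × 2580 s = 24267.5 Mb
short film: 19.056 Mbps × 404 s = 7698.6 Mb
conference talk: 2.136 Mbps × 3660 s = 7817.8 Mb
Total: 39783.9 Mb = 4973.0 MB.
= 4.973 GB.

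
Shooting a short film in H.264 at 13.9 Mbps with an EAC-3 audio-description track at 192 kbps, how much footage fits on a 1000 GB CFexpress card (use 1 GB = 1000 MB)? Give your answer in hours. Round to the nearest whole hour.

158 hours

Audio: 192 kbps = 0.192 Mbps.
Total bitrate: 13.9 + 0.192 = 14.092 Mbps.
Capacity: 1000 GB = 8,000,000 Mb.
Recording time: 8,000,000 / 14.092 = 567,698 s ≈ 158 hours.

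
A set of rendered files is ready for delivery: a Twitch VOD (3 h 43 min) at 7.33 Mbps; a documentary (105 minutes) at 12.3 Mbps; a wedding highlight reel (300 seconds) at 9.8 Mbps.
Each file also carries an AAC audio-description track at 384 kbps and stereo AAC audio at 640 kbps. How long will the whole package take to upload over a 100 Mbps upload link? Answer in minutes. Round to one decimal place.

33.2 minutes

Audio total: 384 + 640 = 1024 kbps = 1.024 Mbps.
Twitch VOD: 8.354 Mbps × 13380 s = 111776.5 Mb
documentary: 13.324 Mbps × 6300 s = 83941.2 Mb
wedding highlight reel: 10.824 Mbps × 300 s = 3247.2 Mb
Total: 198964.9 Mb = 24870.6 MB.
At 100 Mbps: 198964.9 / 100 = 1990 s ≈ 33.2 minutes.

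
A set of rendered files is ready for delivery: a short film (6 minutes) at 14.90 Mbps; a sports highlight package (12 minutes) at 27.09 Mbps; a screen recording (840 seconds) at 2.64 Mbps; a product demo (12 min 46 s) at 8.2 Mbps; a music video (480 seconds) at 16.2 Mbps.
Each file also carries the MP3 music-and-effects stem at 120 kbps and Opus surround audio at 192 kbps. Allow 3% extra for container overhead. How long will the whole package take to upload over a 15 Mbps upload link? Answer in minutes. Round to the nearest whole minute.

48 minutes

Audio total: 120 + 192 = 312 kbps = 0.312 Mbps.
short film: 15.212 Mbps × 360 s × 1.03 = 5640.6 Mb
sports highlight package: 27.402 Mbps × 720 s × 1.03 = 20321.3 Mb
screen recording: 2.952 Mbps × 840 s × 1.03 = 2554.1 Mb
product demo: 8.512 Mbps × 766 s × 1.03 = 6715.8 Mb
music video: 16.512 Mbps × 480 s × 1.03 = 8163.5 Mb
Total: 43395.3 Mb = 5424.4 MB.
At 15 Mbps: 43395.3 / 15 = 2893 s ≈ 48.2 minutes.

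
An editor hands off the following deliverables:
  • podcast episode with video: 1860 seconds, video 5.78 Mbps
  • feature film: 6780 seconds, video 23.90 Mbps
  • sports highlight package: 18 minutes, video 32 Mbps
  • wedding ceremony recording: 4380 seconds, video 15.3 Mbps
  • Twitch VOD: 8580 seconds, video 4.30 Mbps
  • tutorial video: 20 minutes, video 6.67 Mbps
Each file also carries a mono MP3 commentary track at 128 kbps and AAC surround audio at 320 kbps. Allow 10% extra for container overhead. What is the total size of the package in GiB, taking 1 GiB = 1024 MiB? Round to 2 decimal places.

42.25 GiB

Audio total: 128 + 320 = 448 kbps = 0.448 Mbps.
podcast episode with video: 6.228 Mbps × 1860 s × 1.10 = 12742.5 Mb
feature film: 24.348 Mbps × 6780 s × 1.10 = 181587.4 Mb
sports highlight package: 32.448 Mbps × 1080 s × 1.10 = 38548.2 Mb
wedding ceremony recording: 15.748 Mbps × 4380 s × 1.10 = 75873.9 Mb
Twitch VOD: 4.748 Mbps × 8580 s × 1.10 = 44811.6 Mb
tutorial video: 7.118 Mbps × 1200 s × 1.10 = 9395.8 Mb
Total: 362959.3 Mb = 45369.9 MB.
= 42.25 GiB.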